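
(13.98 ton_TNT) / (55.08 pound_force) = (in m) 2.387e+08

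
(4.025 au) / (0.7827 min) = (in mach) 3.766e+07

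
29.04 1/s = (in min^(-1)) 1742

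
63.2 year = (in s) 1.993e+09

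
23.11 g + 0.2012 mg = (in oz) 0.8152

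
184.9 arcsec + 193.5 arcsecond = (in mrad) 1.835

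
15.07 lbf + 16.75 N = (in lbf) 18.84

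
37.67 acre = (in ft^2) 1.641e+06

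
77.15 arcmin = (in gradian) 1.429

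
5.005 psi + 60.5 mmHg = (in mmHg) 319.3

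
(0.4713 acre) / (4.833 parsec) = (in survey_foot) 4.196e-14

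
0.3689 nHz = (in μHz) 0.0003689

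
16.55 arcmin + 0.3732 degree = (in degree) 0.649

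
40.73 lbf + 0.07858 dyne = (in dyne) 1.812e+07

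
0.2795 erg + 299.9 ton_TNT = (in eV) 7.832e+30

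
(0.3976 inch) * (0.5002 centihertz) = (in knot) 9.819e-05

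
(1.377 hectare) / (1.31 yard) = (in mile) 7.143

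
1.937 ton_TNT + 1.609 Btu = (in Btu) 7.681e+06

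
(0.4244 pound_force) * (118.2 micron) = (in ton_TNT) 5.333e-14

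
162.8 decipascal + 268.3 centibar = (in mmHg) 2013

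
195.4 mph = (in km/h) 314.5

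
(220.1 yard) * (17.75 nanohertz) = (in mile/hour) 7.991e-06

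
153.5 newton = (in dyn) 1.535e+07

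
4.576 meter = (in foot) 15.01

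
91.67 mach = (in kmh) 1.124e+05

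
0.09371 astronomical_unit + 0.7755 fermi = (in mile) 8.711e+06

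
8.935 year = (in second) 2.818e+08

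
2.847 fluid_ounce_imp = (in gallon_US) 0.02137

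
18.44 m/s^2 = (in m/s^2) 18.44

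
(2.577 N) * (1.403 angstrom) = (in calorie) 8.641e-11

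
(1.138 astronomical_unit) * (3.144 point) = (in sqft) 2.032e+09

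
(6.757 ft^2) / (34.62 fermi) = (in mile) 1.127e+10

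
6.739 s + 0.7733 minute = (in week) 8.786e-05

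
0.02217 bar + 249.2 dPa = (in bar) 0.02242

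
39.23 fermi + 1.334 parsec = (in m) 4.116e+16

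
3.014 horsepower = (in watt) 2248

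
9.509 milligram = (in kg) 9.509e-06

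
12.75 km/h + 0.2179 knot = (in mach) 0.01073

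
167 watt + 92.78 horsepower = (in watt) 6.935e+04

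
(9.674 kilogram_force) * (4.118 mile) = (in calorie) 1.503e+05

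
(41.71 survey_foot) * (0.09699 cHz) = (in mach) 3.621e-05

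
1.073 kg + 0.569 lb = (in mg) 1.331e+06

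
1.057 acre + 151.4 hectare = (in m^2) 1.518e+06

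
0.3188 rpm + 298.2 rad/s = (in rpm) 2848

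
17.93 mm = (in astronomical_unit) 1.199e-13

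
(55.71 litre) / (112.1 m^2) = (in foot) 0.00163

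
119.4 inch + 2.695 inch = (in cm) 310.1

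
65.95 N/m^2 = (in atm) 0.0006509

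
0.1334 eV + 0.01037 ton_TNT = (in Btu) 4.112e+04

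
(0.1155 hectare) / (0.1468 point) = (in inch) 8.781e+08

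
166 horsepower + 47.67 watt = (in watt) 1.238e+05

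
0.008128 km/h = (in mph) 0.005051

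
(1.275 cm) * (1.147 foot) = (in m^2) 0.004457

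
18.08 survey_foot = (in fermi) 5.511e+15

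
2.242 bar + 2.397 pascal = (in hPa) 2242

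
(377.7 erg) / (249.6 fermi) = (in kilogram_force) 1.543e+07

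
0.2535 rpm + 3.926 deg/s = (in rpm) 0.9078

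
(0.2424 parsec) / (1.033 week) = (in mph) 2.678e+10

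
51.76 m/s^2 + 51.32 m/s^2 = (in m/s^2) 103.1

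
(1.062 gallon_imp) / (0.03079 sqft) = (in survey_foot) 5.537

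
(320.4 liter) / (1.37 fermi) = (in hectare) 2.339e+10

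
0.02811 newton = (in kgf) 0.002866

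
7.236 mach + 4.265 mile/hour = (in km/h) 8877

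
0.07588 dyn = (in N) 7.588e-07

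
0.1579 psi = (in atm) 0.01074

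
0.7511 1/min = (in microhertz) 1.252e+04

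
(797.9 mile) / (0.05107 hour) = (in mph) 1.562e+04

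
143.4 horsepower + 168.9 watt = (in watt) 1.071e+05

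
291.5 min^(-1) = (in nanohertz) 4.858e+09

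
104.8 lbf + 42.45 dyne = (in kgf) 47.54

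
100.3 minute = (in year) 0.0001908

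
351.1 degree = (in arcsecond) 1.264e+06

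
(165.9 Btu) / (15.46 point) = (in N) 3.209e+07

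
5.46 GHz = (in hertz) 5.46e+09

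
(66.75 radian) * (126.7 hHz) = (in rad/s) 8.457e+05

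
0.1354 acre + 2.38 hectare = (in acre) 6.017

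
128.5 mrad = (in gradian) 8.181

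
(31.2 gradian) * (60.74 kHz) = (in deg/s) 1.706e+06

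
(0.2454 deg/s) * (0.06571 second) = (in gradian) 0.01792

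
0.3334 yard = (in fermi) 3.049e+14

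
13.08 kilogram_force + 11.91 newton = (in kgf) 14.29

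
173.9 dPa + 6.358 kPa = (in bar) 0.06375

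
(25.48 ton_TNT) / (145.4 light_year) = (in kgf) 7.903e-09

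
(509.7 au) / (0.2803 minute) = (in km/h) 1.632e+13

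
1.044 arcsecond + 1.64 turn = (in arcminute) 3.542e+04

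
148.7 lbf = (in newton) 661.5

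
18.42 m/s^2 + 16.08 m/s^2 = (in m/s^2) 34.5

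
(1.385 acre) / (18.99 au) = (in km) 1.973e-12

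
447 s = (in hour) 0.1242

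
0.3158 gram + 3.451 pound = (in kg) 1.566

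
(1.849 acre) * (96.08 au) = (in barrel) 6.765e+17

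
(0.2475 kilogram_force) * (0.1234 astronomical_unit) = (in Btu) 4.247e+07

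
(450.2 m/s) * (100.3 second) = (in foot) 1.481e+05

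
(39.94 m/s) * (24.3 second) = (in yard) 1061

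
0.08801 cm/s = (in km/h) 0.003168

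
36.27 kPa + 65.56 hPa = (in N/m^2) 4.283e+04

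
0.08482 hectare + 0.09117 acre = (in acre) 0.3008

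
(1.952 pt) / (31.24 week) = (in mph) 8.153e-11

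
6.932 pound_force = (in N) 30.84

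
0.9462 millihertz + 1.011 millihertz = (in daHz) 0.0001957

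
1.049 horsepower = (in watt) 782.2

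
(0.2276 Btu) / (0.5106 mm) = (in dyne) 4.703e+10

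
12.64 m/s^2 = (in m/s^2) 12.64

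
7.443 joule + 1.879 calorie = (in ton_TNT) 3.658e-09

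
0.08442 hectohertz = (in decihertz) 84.42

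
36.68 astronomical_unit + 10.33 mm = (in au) 36.68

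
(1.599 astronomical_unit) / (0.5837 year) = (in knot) 2.526e+04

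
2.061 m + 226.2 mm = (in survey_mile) 0.001421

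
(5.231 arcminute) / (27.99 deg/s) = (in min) 5.191e-05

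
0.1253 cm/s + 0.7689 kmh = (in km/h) 0.7734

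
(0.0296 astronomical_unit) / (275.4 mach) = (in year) 0.001497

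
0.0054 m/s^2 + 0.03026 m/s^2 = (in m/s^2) 0.03566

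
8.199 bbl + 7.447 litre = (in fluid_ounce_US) 4.433e+04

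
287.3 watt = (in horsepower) 0.3853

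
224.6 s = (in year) 7.122e-06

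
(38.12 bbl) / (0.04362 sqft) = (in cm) 1.496e+05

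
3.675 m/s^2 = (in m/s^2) 3.675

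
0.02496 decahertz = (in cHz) 24.96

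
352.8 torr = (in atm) 0.4642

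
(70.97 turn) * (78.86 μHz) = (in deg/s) 2.015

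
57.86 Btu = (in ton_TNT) 1.459e-05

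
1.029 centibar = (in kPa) 1.029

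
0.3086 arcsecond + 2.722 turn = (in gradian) 1089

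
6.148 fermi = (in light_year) 6.498e-31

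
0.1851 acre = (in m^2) 749.1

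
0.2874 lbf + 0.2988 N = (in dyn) 1.577e+05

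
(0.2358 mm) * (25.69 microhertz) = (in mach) 1.779e-11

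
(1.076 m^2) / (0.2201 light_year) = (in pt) 1.465e-12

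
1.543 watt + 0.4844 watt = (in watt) 2.027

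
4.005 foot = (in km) 0.001221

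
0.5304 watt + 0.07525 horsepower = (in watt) 56.64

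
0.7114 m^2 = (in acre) 0.0001758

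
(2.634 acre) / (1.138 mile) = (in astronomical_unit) 3.891e-11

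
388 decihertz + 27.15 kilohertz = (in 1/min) 1.631e+06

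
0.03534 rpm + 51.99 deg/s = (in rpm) 8.7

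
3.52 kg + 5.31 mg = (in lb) 7.76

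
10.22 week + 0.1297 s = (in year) 0.196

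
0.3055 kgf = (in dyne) 2.996e+05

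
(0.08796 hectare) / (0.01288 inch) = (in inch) 1.059e+08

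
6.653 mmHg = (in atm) 0.008754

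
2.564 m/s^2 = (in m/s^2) 2.564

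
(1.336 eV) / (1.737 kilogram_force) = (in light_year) 1.328e-36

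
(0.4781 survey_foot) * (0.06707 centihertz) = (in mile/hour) 0.0002186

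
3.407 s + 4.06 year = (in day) 1482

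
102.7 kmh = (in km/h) 102.7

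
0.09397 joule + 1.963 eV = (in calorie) 0.02246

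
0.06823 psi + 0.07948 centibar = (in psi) 0.07976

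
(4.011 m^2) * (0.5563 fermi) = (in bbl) 1.403e-14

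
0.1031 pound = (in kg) 0.04677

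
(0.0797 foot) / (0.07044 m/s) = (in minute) 0.005748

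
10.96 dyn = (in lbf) 2.464e-05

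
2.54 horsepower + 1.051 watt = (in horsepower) 2.541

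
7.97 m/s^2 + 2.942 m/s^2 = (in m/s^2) 10.91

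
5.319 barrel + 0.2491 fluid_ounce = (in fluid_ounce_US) 2.86e+04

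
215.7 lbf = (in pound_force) 215.7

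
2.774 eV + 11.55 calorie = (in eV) 3.016e+20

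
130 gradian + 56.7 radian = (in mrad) 5.874e+04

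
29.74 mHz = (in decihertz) 0.2974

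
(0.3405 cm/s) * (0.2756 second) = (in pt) 2.66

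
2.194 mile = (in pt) 1.001e+07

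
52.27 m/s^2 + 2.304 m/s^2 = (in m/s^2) 54.57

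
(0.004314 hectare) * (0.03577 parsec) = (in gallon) 1.258e+19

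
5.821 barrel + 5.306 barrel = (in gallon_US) 467.3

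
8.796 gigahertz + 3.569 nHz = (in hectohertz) 8.796e+07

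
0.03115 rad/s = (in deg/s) 1.785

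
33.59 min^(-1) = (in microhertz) 5.598e+05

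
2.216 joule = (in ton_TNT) 5.296e-10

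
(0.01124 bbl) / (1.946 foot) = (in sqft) 0.03243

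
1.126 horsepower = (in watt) 839.7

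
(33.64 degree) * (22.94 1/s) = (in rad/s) 13.47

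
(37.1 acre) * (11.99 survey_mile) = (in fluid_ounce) 9.796e+13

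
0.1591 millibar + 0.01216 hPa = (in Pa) 17.13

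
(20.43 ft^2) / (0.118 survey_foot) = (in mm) 5.277e+04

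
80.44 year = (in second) 2.537e+09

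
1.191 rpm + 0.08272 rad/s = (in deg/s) 11.89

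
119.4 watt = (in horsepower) 0.1601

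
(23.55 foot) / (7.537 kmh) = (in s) 3.429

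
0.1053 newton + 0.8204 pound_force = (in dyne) 3.755e+05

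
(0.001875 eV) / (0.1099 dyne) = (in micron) 2.733e-10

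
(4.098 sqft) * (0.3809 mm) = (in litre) 0.145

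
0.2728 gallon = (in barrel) 0.006495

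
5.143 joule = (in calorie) 1.229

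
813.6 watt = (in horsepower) 1.091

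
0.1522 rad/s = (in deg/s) 8.72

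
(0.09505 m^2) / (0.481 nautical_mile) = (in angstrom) 1.067e+06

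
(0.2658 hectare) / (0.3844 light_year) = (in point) 2.072e-09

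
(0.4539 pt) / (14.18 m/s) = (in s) 1.129e-05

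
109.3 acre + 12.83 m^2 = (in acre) 109.3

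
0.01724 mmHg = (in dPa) 22.98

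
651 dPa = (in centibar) 0.0651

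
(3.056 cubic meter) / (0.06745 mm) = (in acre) 11.2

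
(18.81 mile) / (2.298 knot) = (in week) 0.04234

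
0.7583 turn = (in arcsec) 9.828e+05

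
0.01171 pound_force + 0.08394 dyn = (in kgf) 0.005312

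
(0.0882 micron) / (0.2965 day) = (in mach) 1.011e-14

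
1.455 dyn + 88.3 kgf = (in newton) 865.9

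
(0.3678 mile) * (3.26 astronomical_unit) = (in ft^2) 3.107e+15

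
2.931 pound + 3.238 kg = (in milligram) 4.567e+06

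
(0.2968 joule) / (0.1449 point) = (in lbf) 1305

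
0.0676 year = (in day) 24.67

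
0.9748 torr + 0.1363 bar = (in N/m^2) 1.376e+04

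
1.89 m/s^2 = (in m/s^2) 1.89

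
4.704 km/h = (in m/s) 1.307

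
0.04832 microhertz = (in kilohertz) 4.832e-11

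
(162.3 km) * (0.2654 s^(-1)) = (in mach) 126.5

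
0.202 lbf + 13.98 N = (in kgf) 1.517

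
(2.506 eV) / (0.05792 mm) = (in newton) 6.932e-15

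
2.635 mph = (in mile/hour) 2.635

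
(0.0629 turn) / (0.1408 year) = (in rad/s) 8.901e-08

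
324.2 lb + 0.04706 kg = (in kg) 147.1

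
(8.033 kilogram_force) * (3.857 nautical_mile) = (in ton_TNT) 0.0001345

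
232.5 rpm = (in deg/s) 1395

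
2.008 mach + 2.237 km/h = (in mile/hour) 1531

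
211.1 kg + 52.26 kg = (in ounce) 9290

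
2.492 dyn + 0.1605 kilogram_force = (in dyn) 1.574e+05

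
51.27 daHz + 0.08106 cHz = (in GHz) 5.127e-07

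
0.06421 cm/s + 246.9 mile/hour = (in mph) 246.9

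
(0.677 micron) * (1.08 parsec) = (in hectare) 2.256e+06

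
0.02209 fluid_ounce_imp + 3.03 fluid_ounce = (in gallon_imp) 0.01985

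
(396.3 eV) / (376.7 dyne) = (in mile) 1.047e-17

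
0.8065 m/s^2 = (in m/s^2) 0.8065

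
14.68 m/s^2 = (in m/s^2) 14.68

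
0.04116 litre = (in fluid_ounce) 1.392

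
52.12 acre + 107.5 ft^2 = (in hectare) 21.09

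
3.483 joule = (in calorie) 0.8325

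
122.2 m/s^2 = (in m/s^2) 122.2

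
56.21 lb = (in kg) 25.5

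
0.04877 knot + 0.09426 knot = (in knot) 0.143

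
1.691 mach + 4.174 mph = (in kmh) 2080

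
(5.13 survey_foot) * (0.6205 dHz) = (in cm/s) 9.702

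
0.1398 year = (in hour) 1225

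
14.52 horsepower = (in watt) 1.083e+04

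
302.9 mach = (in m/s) 1.031e+05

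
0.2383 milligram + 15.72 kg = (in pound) 34.66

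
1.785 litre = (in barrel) 0.01123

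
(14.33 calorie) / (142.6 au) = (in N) 2.811e-12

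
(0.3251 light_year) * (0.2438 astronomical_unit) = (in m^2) 1.122e+26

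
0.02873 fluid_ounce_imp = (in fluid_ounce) 0.0276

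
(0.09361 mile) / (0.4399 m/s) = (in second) 342.5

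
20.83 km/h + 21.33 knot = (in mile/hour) 37.49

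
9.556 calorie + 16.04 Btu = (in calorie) 4054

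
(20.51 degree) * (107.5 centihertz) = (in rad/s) 0.3848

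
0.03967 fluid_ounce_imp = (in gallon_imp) 0.0002479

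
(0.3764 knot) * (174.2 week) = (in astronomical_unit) 0.0001364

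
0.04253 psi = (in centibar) 0.2932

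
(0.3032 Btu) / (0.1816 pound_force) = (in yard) 433.1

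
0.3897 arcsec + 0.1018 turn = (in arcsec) 1.319e+05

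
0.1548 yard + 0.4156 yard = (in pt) 1478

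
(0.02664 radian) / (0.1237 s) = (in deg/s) 12.34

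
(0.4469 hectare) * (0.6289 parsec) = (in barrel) 5.455e+20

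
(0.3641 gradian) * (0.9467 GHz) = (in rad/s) 5.414e+06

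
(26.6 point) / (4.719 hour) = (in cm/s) 5.524e-05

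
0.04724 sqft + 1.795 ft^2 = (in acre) 4.229e-05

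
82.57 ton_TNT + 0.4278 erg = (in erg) 3.455e+18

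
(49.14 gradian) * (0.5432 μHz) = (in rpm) 4.004e-06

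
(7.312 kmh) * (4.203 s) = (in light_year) 9.023e-16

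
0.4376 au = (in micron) 6.546e+16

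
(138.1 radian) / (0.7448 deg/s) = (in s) 1.062e+04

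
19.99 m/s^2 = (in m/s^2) 19.99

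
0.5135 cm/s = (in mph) 0.01149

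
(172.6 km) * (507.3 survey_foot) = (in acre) 6595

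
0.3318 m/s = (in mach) 0.0009744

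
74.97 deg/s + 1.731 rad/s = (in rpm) 29.02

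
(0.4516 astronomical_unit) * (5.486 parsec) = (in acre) 2.826e+24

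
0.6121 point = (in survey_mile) 1.342e-07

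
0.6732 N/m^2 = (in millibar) 0.006732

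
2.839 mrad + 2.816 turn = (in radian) 17.7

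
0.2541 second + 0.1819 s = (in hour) 0.0001211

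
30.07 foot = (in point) 2.598e+04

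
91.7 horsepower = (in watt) 6.838e+04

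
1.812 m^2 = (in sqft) 19.5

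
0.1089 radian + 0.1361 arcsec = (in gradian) 6.933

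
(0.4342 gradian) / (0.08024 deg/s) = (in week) 8.052e-06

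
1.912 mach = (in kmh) 2344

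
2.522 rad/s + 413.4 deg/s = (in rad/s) 9.737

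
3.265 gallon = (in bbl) 0.07774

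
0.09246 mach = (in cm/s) 3148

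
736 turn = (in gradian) 2.944e+05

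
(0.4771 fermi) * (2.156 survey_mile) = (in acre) 4.091e-16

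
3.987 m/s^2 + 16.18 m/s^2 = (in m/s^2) 20.17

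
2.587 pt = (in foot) 0.002994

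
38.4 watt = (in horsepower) 0.0515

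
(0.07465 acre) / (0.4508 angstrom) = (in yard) 7.329e+12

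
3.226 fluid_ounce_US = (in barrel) 0.0006001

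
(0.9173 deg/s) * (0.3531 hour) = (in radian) 20.35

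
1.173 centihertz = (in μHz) 1.173e+04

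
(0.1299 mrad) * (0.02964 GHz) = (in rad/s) 3850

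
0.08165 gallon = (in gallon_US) 0.08165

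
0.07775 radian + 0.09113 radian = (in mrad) 168.9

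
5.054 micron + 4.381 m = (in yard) 4.791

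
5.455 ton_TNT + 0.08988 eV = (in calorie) 5.455e+09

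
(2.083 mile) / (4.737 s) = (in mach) 2.078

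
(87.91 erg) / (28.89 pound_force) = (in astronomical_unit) 4.573e-19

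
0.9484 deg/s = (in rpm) 0.1581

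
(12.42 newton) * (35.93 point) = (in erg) 1.574e+06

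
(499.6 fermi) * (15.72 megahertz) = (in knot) 1.527e-05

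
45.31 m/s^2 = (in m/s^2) 45.31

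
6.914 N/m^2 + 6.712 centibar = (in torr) 50.4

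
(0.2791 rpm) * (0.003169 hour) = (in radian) 0.3334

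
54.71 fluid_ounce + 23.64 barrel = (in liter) 3760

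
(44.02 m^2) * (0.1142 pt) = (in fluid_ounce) 59.97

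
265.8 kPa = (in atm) 2.623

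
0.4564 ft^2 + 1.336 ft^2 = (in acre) 4.115e-05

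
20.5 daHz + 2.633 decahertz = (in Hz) 231.3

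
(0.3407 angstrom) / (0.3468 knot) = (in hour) 5.305e-14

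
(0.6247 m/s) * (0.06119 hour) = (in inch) 5418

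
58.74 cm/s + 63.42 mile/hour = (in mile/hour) 64.73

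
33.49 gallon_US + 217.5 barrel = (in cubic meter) 34.71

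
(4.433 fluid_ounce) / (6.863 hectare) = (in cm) 1.91e-07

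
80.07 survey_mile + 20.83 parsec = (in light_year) 67.94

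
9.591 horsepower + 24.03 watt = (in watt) 7176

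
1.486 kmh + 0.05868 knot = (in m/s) 0.443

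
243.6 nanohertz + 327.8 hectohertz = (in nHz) 3.278e+13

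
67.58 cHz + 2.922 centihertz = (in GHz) 7.05e-10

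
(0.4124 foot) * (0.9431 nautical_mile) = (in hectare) 0.02195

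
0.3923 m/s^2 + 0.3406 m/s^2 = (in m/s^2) 0.7329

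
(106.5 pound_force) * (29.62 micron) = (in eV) 8.758e+16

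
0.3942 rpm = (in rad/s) 0.04128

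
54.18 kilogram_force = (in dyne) 5.313e+07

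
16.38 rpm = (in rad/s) 1.715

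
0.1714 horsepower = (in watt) 127.8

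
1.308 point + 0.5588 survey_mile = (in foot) 2950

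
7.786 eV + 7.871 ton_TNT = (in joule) 3.293e+10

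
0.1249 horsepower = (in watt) 93.14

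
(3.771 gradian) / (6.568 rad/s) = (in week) 1.491e-08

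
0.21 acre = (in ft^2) 9148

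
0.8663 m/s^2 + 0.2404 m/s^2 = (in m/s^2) 1.107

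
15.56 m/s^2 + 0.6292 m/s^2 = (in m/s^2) 16.19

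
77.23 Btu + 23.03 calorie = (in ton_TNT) 1.95e-05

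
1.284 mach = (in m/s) 437.2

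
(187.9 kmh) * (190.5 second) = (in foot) 3.262e+04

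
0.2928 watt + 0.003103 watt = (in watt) 0.2959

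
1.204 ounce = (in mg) 3.413e+04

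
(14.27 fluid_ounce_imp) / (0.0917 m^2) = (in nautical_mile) 2.387e-06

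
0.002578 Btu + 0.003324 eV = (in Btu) 0.002578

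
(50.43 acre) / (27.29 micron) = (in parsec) 2.424e-07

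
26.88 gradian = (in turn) 0.0672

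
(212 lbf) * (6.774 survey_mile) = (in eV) 6.417e+25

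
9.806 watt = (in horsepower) 0.01315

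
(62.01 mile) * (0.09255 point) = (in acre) 0.0008051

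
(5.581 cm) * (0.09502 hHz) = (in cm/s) 53.03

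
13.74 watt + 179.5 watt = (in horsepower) 0.2591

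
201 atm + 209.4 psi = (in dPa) 2.181e+08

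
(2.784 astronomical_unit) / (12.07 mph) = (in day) 8.934e+05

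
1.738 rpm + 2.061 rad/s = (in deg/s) 128.5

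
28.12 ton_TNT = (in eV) 7.343e+29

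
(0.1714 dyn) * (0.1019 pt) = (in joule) 6.161e-11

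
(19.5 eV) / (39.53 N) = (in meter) 7.903e-20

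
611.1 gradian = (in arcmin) 3.3e+04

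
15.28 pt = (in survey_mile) 3.349e-06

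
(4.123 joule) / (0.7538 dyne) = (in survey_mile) 339.9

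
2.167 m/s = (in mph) 4.847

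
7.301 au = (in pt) 3.096e+15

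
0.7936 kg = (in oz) 27.99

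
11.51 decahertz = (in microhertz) 1.151e+08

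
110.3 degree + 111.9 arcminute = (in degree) 112.2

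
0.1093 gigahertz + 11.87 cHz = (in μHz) 1.093e+14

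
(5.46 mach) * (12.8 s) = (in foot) 7.807e+04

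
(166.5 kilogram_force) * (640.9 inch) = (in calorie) 6353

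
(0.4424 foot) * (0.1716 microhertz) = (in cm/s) 2.314e-06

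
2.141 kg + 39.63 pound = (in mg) 2.012e+07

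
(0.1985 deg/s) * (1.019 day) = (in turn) 48.55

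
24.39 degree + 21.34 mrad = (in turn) 0.07115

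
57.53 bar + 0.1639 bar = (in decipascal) 5.769e+07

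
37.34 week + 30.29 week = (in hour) 1.136e+04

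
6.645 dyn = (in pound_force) 1.494e-05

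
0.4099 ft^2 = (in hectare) 3.808e-06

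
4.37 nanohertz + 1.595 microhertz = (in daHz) 1.599e-07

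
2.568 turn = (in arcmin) 5.547e+04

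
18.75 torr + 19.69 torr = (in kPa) 5.125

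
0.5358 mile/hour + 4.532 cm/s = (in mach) 0.0008365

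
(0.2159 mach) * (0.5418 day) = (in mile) 2138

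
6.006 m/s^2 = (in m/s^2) 6.006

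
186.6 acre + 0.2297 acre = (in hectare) 75.61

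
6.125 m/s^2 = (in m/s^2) 6.125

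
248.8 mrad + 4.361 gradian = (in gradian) 20.2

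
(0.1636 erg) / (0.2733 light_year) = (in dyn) 6.327e-19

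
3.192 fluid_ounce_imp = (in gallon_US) 0.02396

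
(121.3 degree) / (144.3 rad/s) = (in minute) 0.0002445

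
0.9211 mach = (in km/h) 1129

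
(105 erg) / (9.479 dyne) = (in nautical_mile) 5.981e-05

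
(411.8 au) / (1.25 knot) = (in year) 3.038e+06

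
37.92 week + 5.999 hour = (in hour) 6377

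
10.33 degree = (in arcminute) 619.8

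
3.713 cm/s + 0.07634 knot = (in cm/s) 7.64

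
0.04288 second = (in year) 1.36e-09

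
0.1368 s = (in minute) 0.00228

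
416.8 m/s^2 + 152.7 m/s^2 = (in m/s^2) 569.5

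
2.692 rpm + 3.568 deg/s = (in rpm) 3.287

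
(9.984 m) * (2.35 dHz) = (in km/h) 8.446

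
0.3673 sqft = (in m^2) 0.03412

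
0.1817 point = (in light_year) 6.775e-21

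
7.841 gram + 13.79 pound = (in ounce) 220.9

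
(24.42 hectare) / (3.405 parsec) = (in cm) 2.324e-10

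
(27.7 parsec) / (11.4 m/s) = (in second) 7.498e+16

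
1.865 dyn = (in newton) 1.865e-05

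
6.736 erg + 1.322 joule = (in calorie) 0.316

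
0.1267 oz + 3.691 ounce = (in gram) 108.2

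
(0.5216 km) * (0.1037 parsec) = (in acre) 4.124e+14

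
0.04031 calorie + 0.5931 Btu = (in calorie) 149.6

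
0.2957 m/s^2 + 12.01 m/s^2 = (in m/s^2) 12.31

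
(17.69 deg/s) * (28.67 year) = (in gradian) 1.777e+10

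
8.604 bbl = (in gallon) 361.4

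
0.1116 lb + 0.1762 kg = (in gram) 226.8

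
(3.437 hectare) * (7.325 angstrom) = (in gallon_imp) 0.005538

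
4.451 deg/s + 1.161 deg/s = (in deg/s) 5.612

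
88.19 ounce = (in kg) 2.5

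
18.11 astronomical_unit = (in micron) 2.709e+18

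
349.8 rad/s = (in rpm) 3340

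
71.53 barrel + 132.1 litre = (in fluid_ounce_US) 3.89e+05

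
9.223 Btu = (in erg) 9.731e+10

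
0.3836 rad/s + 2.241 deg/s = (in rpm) 4.037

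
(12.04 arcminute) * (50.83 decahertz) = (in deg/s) 102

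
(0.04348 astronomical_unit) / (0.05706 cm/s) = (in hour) 3.167e+09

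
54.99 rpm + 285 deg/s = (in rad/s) 10.73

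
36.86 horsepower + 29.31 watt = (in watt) 2.752e+04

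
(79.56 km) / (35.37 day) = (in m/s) 0.02603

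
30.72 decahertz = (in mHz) 3.072e+05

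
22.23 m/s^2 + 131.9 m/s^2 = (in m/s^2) 154.1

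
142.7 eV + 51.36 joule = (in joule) 51.36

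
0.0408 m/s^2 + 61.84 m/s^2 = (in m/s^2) 61.88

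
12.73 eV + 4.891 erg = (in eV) 3.053e+12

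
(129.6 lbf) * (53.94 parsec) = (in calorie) 2.293e+20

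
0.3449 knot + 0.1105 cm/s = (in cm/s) 17.85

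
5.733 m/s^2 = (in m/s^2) 5.733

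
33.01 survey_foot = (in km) 0.01006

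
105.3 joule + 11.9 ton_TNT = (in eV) 3.108e+29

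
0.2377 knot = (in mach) 0.0003591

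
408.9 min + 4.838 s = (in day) 0.284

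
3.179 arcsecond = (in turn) 2.453e-06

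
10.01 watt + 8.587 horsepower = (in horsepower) 8.6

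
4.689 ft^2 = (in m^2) 0.4356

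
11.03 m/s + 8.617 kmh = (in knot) 26.09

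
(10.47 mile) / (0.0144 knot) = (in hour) 631.8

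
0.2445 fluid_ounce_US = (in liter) 0.007231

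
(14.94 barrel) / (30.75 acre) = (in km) 1.909e-08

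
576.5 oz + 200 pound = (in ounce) 3776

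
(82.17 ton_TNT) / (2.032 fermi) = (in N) 1.692e+26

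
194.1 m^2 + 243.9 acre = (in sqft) 1.063e+07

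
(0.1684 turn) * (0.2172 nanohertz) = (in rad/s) 2.298e-10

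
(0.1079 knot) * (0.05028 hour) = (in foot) 32.96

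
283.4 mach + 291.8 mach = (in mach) 575.2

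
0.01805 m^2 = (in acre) 4.46e-06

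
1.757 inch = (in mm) 44.63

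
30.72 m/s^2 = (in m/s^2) 30.72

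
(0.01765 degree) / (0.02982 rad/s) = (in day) 1.196e-07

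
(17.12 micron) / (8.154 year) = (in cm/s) 6.658e-12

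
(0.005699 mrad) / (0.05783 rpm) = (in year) 2.984e-11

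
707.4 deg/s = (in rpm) 117.9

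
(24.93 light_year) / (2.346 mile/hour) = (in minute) 3.748e+15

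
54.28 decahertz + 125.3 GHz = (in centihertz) 1.253e+13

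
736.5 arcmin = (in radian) 0.2142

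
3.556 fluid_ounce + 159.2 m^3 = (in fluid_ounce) 5.383e+06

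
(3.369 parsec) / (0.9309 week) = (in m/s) 1.846e+11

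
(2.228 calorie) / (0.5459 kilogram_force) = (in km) 0.001741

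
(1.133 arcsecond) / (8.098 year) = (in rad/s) 2.151e-14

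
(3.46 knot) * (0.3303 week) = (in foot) 1.167e+06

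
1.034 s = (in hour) 0.0002872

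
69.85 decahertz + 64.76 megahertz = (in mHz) 6.476e+10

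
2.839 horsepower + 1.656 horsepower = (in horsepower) 4.495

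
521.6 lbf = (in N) 2320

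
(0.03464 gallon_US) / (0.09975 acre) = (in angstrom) 3248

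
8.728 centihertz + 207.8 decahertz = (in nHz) 2.078e+12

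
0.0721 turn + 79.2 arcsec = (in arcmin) 1559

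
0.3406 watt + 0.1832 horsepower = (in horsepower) 0.1837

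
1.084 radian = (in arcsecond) 2.236e+05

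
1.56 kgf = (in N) 15.3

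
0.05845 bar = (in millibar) 58.45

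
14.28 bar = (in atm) 14.09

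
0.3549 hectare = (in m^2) 3549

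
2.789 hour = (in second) 1.004e+04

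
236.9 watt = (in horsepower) 0.3177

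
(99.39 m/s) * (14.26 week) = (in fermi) 8.572e+23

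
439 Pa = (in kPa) 0.439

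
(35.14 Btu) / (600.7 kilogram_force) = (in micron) 6.294e+06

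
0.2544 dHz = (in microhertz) 2.544e+04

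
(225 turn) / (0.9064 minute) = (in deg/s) 1489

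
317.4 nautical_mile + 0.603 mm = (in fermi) 5.878e+20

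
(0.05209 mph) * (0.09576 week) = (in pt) 3.823e+06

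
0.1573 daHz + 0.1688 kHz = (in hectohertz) 1.704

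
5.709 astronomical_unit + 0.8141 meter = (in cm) 8.541e+13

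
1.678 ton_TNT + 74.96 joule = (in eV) 4.382e+28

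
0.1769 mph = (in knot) 0.1537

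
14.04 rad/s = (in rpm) 134.1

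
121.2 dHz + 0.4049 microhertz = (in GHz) 1.212e-08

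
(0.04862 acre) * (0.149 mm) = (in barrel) 0.1844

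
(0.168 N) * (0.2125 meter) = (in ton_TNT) 8.533e-12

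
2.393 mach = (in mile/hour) 1823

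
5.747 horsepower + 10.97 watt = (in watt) 4297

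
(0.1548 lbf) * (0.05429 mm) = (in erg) 373.8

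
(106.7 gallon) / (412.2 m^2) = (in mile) 6.089e-07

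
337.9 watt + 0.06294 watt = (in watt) 338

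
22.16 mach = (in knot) 1.467e+04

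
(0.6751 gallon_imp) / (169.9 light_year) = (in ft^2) 2.055e-20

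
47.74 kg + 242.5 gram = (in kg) 47.98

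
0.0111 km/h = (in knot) 0.005994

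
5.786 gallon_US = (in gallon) 5.786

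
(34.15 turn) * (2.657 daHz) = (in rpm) 5.444e+04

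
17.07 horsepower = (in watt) 1.273e+04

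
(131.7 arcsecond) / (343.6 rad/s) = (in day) 2.151e-11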